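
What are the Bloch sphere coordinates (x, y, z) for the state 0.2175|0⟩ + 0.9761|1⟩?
(0.4246, 0, -0.9055)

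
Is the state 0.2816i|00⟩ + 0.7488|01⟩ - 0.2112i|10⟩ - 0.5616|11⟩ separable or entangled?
Separable

Writing the state as a|00⟩ + b|01⟩ + c|10⟩ + d|11⟩, it is a product state iff ad − bc = 0.
Here (a, b, c, d) = (0.2816i, 0.7488, -0.2112i, -0.5616): ad − bc = (0.2816i)(-0.5616) − (0.7488)(-0.2112i) = 0, so the state is separable.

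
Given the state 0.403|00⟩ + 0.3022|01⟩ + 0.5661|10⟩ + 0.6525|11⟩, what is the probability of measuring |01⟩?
0.09132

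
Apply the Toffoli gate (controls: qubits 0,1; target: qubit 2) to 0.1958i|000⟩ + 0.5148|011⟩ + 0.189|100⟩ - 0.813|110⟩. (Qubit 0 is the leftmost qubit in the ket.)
0.1958i|000⟩ + 0.5148|011⟩ + 0.189|100⟩ - 0.813|111⟩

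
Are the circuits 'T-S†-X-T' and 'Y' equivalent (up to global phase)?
No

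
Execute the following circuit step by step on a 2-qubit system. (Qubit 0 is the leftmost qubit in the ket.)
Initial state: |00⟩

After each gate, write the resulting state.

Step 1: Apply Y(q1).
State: i|01⟩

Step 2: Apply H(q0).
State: (1/√2)i|01⟩ + (1/√2)i|11⟩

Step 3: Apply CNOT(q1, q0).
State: (1/√2)i|01⟩ + (1/√2)i|11⟩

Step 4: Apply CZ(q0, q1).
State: (1/√2)i|01⟩ - (1/√2)i|11⟩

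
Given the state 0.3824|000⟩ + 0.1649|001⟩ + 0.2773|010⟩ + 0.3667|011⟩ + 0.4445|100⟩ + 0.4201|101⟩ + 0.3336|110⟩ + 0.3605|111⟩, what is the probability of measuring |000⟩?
0.1462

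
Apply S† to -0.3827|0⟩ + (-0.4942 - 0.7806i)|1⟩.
-0.3827|0⟩ + (-0.7806 + 0.4942i)|1⟩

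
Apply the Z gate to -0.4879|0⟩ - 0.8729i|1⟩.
-0.4879|0⟩ + 0.8729i|1⟩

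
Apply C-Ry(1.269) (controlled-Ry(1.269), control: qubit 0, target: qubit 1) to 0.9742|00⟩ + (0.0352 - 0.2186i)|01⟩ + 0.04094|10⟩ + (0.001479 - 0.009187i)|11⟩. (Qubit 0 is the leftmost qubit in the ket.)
0.9742|00⟩ + (0.0352 - 0.2186i)|01⟩ + (0.0321 + 0.005446i)|10⟩ + (0.02546 - 0.007399i)|11⟩

C-Ry(1.269) leaves the control-|0⟩ kets |00⟩, |01⟩ unchanged and applies Ry(1.269) to qubit 1 on the control-|1⟩ pair (|10⟩, |11⟩).
Ry(1.269) = [[cos(θ/2), −sin(θ/2)], [sin(θ/2), cos(θ/2)]]; θ = 1.269, cos(θ/2) ≈ 0.805368, sin(θ/2) ≈ 0.592775.
With a = amp(|10⟩) = 0.04094 and b = amp(|11⟩) = (0.001479 - 0.009187i):
new amp(|10⟩) = (0.805368)·a + (-0.592775)·b = (0.0321 + 0.005446i)
new amp(|11⟩) = (0.592775)·a + (0.805368)·b = (0.02546 - 0.007399i)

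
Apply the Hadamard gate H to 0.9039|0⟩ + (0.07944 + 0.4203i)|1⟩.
(0.6953 + 0.2972i)|0⟩ + (0.583 - 0.2972i)|1⟩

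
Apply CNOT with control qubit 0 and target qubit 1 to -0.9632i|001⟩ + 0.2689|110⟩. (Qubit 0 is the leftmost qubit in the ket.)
-0.9632i|001⟩ + 0.2689|100⟩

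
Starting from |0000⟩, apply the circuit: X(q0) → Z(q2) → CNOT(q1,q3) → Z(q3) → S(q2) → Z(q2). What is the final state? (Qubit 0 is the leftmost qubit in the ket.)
|1000⟩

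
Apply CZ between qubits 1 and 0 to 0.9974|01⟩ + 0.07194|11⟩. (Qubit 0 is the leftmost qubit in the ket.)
0.9974|01⟩ - 0.07194|11⟩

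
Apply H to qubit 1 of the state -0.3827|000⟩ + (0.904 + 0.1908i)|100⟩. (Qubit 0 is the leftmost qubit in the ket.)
-0.2706|000⟩ - 0.2706|010⟩ + (0.6392 + 0.1349i)|100⟩ + (0.6392 + 0.1349i)|110⟩

H on qubit 1 mixes each pair of kets that differ only in qubit 1: amplitudes (a, b) of (|…0…⟩, |…1…⟩) become ((a + b)/√2, (a − b)/√2). Kets absent from the input have amplitude 0.
(|000⟩, |010⟩): (a, b) = (-0.3827, 0) → (-0.2706, -0.2706)
(|100⟩, |110⟩): (a, b) = ((0.904 + 0.1908i), 0) → ((0.6392 + 0.1349i), (0.6392 + 0.1349i))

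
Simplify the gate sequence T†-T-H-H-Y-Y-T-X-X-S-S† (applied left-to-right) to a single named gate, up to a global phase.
T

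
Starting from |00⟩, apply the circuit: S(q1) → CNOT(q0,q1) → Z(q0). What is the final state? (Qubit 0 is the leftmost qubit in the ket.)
|00⟩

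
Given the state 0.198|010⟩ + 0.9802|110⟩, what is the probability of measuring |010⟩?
0.0392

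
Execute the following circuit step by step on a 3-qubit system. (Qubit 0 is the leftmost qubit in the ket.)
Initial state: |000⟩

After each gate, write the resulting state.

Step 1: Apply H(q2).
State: 1/√2|000⟩ + 1/√2|001⟩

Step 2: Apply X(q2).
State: 1/√2|000⟩ + 1/√2|001⟩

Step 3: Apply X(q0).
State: 1/√2|100⟩ + 1/√2|101⟩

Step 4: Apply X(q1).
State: 1/√2|110⟩ + 1/√2|111⟩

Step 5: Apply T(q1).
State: (1/2 + (1/2)i)|110⟩ + (1/2 + (1/2)i)|111⟩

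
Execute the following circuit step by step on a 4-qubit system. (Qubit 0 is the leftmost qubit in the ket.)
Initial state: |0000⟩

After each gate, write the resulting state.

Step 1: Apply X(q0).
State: |1000⟩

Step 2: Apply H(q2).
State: 1/√2|1000⟩ + 1/√2|1010⟩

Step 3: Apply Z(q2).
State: 1/√2|1000⟩ - 1/√2|1010⟩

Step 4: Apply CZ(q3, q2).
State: 1/√2|1000⟩ - 1/√2|1010⟩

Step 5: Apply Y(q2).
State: (1/√2)i|1000⟩ + (1/√2)i|1010⟩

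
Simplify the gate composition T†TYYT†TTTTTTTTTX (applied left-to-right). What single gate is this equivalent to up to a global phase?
X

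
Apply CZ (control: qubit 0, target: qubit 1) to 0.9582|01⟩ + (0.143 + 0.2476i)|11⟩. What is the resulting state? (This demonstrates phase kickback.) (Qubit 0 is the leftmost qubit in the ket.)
0.9582|01⟩ + (-0.143 - 0.2476i)|11⟩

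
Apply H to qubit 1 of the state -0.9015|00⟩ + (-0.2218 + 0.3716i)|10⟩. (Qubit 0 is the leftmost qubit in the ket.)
-0.6375|00⟩ - 0.6375|01⟩ + (-0.1568 + 0.2628i)|10⟩ + (-0.1568 + 0.2628i)|11⟩

H on qubit 1 mixes each pair of kets that differ only in qubit 1: amplitudes (a, b) of (|…0…⟩, |…1…⟩) become ((a + b)/√2, (a − b)/√2). Kets absent from the input have amplitude 0.
(|00⟩, |01⟩): (a, b) = (-0.9015, 0) → (-0.6375, -0.6375)
(|10⟩, |11⟩): (a, b) = ((-0.2218 + 0.3716i), 0) → ((-0.1568 + 0.2628i), (-0.1568 + 0.2628i))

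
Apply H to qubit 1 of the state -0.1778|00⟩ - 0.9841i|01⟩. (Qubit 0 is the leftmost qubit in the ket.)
(-0.1257 - 0.6959i)|00⟩ + (-0.1257 + 0.6959i)|01⟩

H on qubit 1 mixes each pair of kets that differ only in qubit 1: amplitudes (a, b) of (|…0…⟩, |…1…⟩) become ((a + b)/√2, (a − b)/√2). Kets absent from the input have amplitude 0.
(|00⟩, |01⟩): (a, b) = (-0.1778, -0.9841i) → ((-0.1257 - 0.6959i), (-0.1257 + 0.6959i))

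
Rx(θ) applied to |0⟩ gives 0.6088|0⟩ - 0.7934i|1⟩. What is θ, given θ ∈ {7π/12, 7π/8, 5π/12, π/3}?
7π/12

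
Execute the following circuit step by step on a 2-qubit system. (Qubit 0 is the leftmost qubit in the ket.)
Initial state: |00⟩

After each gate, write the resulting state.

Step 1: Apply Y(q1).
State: i|01⟩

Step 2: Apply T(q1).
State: (-1/√2 + (1/√2)i)|01⟩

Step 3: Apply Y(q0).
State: (-1/√2 - (1/√2)i)|11⟩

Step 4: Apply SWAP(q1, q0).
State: (-1/√2 - (1/√2)i)|11⟩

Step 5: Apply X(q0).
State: (-1/√2 - (1/√2)i)|01⟩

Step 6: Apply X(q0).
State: (-1/√2 - (1/√2)i)|11⟩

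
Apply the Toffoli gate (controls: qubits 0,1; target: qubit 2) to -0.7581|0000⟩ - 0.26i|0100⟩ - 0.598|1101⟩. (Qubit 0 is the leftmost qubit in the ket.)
-0.7581|0000⟩ - 0.26i|0100⟩ - 0.598|1111⟩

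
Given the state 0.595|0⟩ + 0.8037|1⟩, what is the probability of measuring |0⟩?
0.354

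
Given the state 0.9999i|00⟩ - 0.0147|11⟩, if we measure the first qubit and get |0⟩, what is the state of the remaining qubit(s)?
i|0⟩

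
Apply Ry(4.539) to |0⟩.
-0.6432|0⟩ + 0.7657|1⟩

Ry(4.539) = [[cos(θ/2), −sin(θ/2)], [sin(θ/2), cos(θ/2)]]; θ = 4.539, cos(θ/2) ≈ -0.643226, sin(θ/2) ≈ 0.765677.
With a = amp(|0⟩) = 1 and b = amp(|1⟩) = 0:
new amp(|0⟩) = (-0.643226)·a + (-0.765677)·b = -0.6432
new amp(|1⟩) = (0.765677)·a + (-0.643226)·b = 0.7657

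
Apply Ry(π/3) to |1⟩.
-1/2|0⟩ + 0.866|1⟩

Ry(π/3) = [[cos(θ/2), −sin(θ/2)], [sin(θ/2), cos(θ/2)]]; θ = π/3, cos(θ/2) ≈ 0.866025, sin(θ/2) ≈ 0.5.
With a = amp(|0⟩) = 0 and b = amp(|1⟩) = 1:
new amp(|0⟩) = (0.866025)·a + (-0.5)·b = -1/2
new amp(|1⟩) = (0.5)·a + (0.866025)·b = 0.866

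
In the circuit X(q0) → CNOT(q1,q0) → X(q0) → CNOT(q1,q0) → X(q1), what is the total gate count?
5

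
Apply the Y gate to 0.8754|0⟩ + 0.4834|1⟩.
-0.4834i|0⟩ + 0.8754i|1⟩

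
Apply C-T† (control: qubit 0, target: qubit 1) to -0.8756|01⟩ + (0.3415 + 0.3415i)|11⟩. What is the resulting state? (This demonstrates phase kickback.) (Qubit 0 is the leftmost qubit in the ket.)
-0.8756|01⟩ + 0.483|11⟩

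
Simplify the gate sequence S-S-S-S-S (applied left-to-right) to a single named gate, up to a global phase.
S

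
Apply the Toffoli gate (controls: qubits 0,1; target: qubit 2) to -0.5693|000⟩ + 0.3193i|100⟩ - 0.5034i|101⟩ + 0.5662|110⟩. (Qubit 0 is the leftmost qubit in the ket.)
-0.5693|000⟩ + 0.3193i|100⟩ - 0.5034i|101⟩ + 0.5662|111⟩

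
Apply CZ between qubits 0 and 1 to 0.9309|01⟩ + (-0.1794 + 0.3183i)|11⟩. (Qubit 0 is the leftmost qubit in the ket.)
0.9309|01⟩ + (0.1794 - 0.3183i)|11⟩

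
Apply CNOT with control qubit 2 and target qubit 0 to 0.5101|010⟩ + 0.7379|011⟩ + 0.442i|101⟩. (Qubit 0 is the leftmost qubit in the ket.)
0.442i|001⟩ + 0.5101|010⟩ + 0.7379|111⟩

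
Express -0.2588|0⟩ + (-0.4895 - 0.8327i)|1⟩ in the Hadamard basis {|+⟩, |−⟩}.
(-0.5291 - 0.5888i)|+⟩ + (0.1631 + 0.5888i)|−⟩

With |ψ⟩ = α|0⟩ + β|1⟩, the Hadamard-basis coefficients are ⟨+|ψ⟩ = (α + β)/√2 and ⟨−|ψ⟩ = (α − β)/√2.
Here α = -0.2588, β = (-0.4895 - 0.8327i): (α + β)/√2 = (-0.5291 - 0.5888i), (α − β)/√2 = (0.1631 + 0.5888i).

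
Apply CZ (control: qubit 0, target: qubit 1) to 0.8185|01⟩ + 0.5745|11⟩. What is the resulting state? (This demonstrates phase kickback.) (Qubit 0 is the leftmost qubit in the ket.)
0.8185|01⟩ - 0.5745|11⟩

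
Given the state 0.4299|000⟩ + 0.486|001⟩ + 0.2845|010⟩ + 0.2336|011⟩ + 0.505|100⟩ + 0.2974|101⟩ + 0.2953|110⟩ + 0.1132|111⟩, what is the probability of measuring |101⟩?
0.08845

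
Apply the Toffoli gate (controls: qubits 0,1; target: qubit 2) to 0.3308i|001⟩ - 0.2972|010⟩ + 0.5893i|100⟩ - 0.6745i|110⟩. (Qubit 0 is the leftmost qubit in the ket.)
0.3308i|001⟩ - 0.2972|010⟩ + 0.5893i|100⟩ - 0.6745i|111⟩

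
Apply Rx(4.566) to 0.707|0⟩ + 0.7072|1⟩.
(-0.462 - 0.5353i)|0⟩ + (-0.4622 - 0.5351i)|1⟩

Rx(4.566) = [[cos(θ/2), −i·sin(θ/2)], [−i·sin(θ/2), cos(θ/2)]]; θ = 4.566, cos(θ/2) ≈ -0.653503, sin(θ/2) ≈ 0.756924.
With a = amp(|0⟩) = 0.707 and b = amp(|1⟩) = 0.7072:
new amp(|0⟩) = (-0.653503)·a + (-0.756924i)·b = (-0.462 - 0.5353i)
new amp(|1⟩) = (-0.756924i)·a + (-0.653503)·b = (-0.4622 - 0.5351i)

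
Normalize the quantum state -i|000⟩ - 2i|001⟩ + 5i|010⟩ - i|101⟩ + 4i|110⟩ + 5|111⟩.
-0.1179i|000⟩ - 0.2357i|001⟩ + 0.5893i|010⟩ - 0.1179i|101⟩ + 0.4714i|110⟩ + 0.5893|111⟩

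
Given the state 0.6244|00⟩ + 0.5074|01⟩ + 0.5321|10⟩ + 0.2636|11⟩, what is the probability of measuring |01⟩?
0.2575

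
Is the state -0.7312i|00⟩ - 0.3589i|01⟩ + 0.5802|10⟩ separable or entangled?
Entangled

Writing the state as a|00⟩ + b|01⟩ + c|10⟩ + d|11⟩, it is a product state iff ad − bc = 0.
Here (a, b, c, d) = (-0.7312i, -0.3589i, 0.5802, 0): ad − bc = (-0.7312i)(0) − (-0.3589i)(0.5802) = 0.2082i ≠ 0, so the state is entangled.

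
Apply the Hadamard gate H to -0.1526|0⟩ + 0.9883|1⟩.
0.5909|0⟩ - 0.8067|1⟩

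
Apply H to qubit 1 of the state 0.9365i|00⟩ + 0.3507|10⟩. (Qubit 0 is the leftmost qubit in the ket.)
0.6622i|00⟩ + 0.6622i|01⟩ + 0.248|10⟩ + 0.248|11⟩

H on qubit 1 mixes each pair of kets that differ only in qubit 1: amplitudes (a, b) of (|…0…⟩, |…1…⟩) become ((a + b)/√2, (a − b)/√2). Kets absent from the input have amplitude 0.
(|00⟩, |01⟩): (a, b) = (0.9365i, 0) → (0.6622i, 0.6622i)
(|10⟩, |11⟩): (a, b) = (0.3507, 0) → (0.248, 0.248)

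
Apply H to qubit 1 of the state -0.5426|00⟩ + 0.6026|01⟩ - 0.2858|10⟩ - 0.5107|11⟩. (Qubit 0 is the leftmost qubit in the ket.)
0.04243|00⟩ - 0.8098|01⟩ - 0.5632|10⟩ + 0.159|11⟩

H on qubit 1 mixes each pair of kets that differ only in qubit 1: amplitudes (a, b) of (|…0…⟩, |…1…⟩) become ((a + b)/√2, (a − b)/√2). Kets absent from the input have amplitude 0.
(|00⟩, |01⟩): (a, b) = (-0.5426, 0.6026) → (0.04243, -0.8098)
(|10⟩, |11⟩): (a, b) = (-0.2858, -0.5107) → (-0.5632, 0.159)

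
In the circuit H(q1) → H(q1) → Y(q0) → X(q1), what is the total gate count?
4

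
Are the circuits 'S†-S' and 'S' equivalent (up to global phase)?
No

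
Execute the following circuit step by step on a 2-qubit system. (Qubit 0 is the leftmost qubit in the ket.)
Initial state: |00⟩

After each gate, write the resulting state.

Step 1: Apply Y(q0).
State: i|10⟩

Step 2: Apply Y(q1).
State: -|11⟩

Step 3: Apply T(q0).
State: (-1/√2 - (1/√2)i)|11⟩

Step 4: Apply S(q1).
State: (1/√2 - (1/√2)i)|11⟩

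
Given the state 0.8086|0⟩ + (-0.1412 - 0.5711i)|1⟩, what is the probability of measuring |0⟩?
0.6538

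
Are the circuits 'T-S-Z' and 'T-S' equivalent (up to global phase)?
No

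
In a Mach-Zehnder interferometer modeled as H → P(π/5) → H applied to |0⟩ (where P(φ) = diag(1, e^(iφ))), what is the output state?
(0.9045 + 0.2939i)|0⟩ + (0.09549 - 0.2939i)|1⟩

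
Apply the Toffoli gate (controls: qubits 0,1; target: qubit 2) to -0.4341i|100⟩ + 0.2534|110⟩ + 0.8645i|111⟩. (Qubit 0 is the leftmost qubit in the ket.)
-0.4341i|100⟩ + 0.8645i|110⟩ + 0.2534|111⟩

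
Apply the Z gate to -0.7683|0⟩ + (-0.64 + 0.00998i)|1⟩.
-0.7683|0⟩ + (0.64 - 0.00998i)|1⟩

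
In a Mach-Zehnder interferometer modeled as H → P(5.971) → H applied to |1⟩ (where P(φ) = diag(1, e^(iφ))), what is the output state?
(0.02417 + 0.1536i)|0⟩ + (0.9758 - 0.1536i)|1⟩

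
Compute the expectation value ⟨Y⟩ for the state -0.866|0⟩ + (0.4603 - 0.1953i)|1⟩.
0.3383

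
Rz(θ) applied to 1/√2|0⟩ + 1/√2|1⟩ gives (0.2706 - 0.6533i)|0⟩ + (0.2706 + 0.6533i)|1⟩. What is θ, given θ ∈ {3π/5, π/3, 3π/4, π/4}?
3π/4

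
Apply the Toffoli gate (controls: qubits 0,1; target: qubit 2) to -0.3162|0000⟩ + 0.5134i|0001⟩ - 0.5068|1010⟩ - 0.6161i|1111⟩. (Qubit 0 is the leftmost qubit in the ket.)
-0.3162|0000⟩ + 0.5134i|0001⟩ - 0.5068|1010⟩ - 0.6161i|1101⟩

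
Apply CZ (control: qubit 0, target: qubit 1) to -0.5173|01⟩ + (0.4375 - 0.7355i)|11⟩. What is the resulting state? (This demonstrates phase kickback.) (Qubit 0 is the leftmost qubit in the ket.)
-0.5173|01⟩ + (-0.4375 + 0.7355i)|11⟩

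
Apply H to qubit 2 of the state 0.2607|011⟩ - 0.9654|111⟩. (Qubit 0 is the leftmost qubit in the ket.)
0.1843|010⟩ - 0.1843|011⟩ - 0.6826|110⟩ + 0.6826|111⟩

H on qubit 2 mixes each pair of kets that differ only in qubit 2: amplitudes (a, b) of (|…0…⟩, |…1…⟩) become ((a + b)/√2, (a − b)/√2). Kets absent from the input have amplitude 0.
(|010⟩, |011⟩): (a, b) = (0, 0.2607) → (0.1843, -0.1843)
(|110⟩, |111⟩): (a, b) = (0, -0.9654) → (-0.6826, 0.6826)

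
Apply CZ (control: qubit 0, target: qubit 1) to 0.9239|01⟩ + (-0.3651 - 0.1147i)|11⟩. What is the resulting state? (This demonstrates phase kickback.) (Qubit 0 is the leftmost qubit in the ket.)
0.9239|01⟩ + (0.3651 + 0.1147i)|11⟩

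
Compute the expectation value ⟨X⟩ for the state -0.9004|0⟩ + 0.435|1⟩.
-0.7833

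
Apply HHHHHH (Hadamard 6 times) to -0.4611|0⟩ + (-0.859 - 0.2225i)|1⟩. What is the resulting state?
-0.4611|0⟩ + (-0.859 - 0.2225i)|1⟩

H² = I, so an even number of Hadamards cancels: H^6 = I and the state is unchanged.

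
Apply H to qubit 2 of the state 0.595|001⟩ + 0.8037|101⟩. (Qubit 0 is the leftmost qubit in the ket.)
0.4207|000⟩ - 0.4207|001⟩ + 0.5683|100⟩ - 0.5683|101⟩

H on qubit 2 mixes each pair of kets that differ only in qubit 2: amplitudes (a, b) of (|…0…⟩, |…1…⟩) become ((a + b)/√2, (a − b)/√2). Kets absent from the input have amplitude 0.
(|000⟩, |001⟩): (a, b) = (0, 0.595) → (0.4207, -0.4207)
(|100⟩, |101⟩): (a, b) = (0, 0.8037) → (0.5683, -0.5683)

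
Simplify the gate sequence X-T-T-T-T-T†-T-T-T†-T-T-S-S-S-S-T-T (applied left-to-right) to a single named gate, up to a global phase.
X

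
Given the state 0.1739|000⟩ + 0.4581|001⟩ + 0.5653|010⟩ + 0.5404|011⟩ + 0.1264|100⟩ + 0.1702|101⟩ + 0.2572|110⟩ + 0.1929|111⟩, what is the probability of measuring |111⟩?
0.03721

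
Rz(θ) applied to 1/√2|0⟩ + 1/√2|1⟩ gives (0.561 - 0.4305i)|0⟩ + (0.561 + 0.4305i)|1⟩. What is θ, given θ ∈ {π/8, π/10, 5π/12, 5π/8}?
5π/12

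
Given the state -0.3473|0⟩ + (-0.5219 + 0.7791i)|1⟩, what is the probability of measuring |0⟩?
0.1206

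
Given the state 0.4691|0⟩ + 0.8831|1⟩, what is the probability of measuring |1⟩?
0.7799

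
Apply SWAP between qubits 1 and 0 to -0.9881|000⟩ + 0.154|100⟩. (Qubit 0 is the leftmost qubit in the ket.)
-0.9881|000⟩ + 0.154|010⟩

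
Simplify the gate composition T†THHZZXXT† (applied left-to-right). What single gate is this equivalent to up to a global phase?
T†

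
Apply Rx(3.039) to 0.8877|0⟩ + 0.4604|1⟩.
(0.04552 - 0.4598i)|0⟩ + (0.02361 - 0.8865i)|1⟩

Rx(3.039) = [[cos(θ/2), −i·sin(θ/2)], [−i·sin(θ/2), cos(θ/2)]]; θ = 3.039, cos(θ/2) ≈ 0.0512738, sin(θ/2) ≈ 0.998685.
With a = amp(|0⟩) = 0.8877 and b = amp(|1⟩) = 0.4604:
new amp(|0⟩) = (0.0512738)·a + (-0.998685i)·b = (0.04552 - 0.4598i)
new amp(|1⟩) = (-0.998685i)·a + (0.0512738)·b = (0.02361 - 0.8865i)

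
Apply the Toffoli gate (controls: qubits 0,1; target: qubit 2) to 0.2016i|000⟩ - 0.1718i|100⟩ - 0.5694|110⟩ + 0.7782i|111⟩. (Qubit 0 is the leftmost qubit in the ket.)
0.2016i|000⟩ - 0.1718i|100⟩ + 0.7782i|110⟩ - 0.5694|111⟩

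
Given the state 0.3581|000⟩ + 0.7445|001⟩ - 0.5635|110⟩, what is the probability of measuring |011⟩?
0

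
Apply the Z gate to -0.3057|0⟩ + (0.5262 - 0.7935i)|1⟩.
-0.3057|0⟩ + (-0.5262 + 0.7935i)|1⟩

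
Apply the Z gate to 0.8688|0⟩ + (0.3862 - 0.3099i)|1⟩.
0.8688|0⟩ + (-0.3862 + 0.3099i)|1⟩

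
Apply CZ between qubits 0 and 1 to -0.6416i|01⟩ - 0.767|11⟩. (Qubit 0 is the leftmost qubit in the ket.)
-0.6416i|01⟩ + 0.767|11⟩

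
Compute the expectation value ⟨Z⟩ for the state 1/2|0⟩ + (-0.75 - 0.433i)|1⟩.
-0.5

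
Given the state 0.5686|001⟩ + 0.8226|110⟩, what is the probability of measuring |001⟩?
0.3233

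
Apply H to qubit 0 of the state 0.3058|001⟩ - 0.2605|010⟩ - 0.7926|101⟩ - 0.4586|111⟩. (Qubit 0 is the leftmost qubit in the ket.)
-0.3442|001⟩ - 0.1842|010⟩ - 0.3243|011⟩ + 0.7767|101⟩ - 0.1842|110⟩ + 0.3243|111⟩

H on qubit 0 mixes each pair of kets that differ only in qubit 0: amplitudes (a, b) of (|…0…⟩, |…1…⟩) become ((a + b)/√2, (a − b)/√2). Kets absent from the input have amplitude 0.
(|001⟩, |101⟩): (a, b) = (0.3058, -0.7926) → (-0.3442, 0.7767)
(|010⟩, |110⟩): (a, b) = (-0.2605, 0) → (-0.1842, -0.1842)
(|011⟩, |111⟩): (a, b) = (0, -0.4586) → (-0.3243, 0.3243)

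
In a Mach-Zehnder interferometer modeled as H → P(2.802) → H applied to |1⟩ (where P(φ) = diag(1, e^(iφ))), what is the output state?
(0.9714 - 0.1666i)|0⟩ + (0.02855 + 0.1666i)|1⟩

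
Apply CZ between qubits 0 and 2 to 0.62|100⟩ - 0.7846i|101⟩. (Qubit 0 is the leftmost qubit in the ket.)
0.62|100⟩ + 0.7846i|101⟩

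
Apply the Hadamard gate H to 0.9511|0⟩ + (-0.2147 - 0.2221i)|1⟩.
(0.5207 - 0.157i)|0⟩ + (0.8243 + 0.157i)|1⟩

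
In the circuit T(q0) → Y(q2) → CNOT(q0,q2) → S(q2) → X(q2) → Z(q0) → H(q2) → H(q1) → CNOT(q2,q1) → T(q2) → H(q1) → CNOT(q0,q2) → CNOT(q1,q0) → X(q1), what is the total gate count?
14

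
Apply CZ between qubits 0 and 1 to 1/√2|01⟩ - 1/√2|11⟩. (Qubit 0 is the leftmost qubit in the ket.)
1/√2|01⟩ + 1/√2|11⟩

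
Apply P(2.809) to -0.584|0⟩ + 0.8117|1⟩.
-0.584|0⟩ + (-0.7672 + 0.265i)|1⟩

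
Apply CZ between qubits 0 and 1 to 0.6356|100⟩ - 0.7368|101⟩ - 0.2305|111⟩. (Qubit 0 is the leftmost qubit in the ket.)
0.6356|100⟩ - 0.7368|101⟩ + 0.2305|111⟩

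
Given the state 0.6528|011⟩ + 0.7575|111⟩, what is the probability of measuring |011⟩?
0.4261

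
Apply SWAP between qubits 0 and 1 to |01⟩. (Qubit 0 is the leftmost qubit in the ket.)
|10⟩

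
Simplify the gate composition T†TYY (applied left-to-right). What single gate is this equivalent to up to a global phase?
I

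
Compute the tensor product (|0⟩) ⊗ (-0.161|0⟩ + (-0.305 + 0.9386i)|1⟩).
-0.161|00⟩ + (-0.305 + 0.9386i)|01⟩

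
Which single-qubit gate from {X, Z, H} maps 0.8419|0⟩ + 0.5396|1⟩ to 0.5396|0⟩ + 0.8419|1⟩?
X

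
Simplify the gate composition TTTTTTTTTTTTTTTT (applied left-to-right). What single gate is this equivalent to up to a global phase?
I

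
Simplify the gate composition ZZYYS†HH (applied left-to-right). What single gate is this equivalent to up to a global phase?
S†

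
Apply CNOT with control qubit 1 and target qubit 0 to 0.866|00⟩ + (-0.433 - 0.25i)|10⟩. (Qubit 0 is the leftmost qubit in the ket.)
0.866|00⟩ + (-0.433 - 0.25i)|10⟩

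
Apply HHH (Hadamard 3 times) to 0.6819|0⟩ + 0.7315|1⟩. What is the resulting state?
0.9994|0⟩ - 0.03507|1⟩

H² = I, so H^3 = H: a single Hadamard. With (a, b) = (0.6819, 0.7315), H gives ((a + b)/√2, (a − b)/√2) = (0.9994, -0.03507).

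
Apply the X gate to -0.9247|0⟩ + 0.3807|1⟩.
0.3807|0⟩ - 0.9247|1⟩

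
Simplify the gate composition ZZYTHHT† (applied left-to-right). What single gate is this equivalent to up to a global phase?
Y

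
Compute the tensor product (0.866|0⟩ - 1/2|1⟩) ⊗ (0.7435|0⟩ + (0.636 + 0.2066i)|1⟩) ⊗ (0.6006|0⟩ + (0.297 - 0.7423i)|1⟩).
0.3867|000⟩ + (0.1912 - 0.4779i)|001⟩ + (0.3308 + 0.1075i)|010⟩ + (0.2964 - 0.3557i)|011⟩ - 0.2233|100⟩ + (-0.1104 + 0.276i)|101⟩ + (-0.191 - 0.06204i)|110⟩ + (-0.1711 + 0.2054i)|111⟩

amp(|b₁b₂…⟩) = product of the factor amplitudes for bits b₁, b₂, …; only kets whose every factor amplitude is nonzero survive.
|000⟩: (0.866)(0.7435)(0.6006) = 0.3867
|001⟩: (0.866)(0.7435)(0.297 - 0.7423i) = (0.1912 - 0.4779i)
|010⟩: (0.866)(0.636 + 0.2066i)(0.6006) = (0.3308 + 0.1075i)
|011⟩: (0.866)(0.636 + 0.2066i)(0.297 - 0.7423i) = (0.2964 - 0.3557i)
|100⟩: (-1/2)(0.7435)(0.6006) = -0.2233
|101⟩: (-1/2)(0.7435)(0.297 - 0.7423i) = (-0.1104 + 0.276i)
|110⟩: (-1/2)(0.636 + 0.2066i)(0.6006) = (-0.191 - 0.06204i)
|111⟩: (-1/2)(0.636 + 0.2066i)(0.297 - 0.7423i) = (-0.1711 + 0.2054i)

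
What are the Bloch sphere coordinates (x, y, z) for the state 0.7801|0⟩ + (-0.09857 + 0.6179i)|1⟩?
(-0.1538, 0.964, 0.217)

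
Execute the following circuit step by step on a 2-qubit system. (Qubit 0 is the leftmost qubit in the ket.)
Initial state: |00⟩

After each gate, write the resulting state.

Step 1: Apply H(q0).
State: 1/√2|00⟩ + 1/√2|10⟩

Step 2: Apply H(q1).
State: 1/2|00⟩ + 1/2|01⟩ + 1/2|10⟩ + 1/2|11⟩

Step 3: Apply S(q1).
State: 1/2|00⟩ + (1/2)i|01⟩ + 1/2|10⟩ + (1/2)i|11⟩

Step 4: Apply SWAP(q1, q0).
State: 1/2|00⟩ + 1/2|01⟩ + (1/2)i|10⟩ + (1/2)i|11⟩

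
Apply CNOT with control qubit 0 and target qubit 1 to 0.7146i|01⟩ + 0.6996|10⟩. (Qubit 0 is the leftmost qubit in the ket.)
0.7146i|01⟩ + 0.6996|11⟩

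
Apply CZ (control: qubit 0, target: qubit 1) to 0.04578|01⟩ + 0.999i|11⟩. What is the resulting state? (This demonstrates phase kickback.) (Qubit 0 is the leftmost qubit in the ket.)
0.04578|01⟩ - 0.999i|11⟩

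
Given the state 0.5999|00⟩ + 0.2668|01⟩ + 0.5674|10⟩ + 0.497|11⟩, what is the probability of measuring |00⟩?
0.3599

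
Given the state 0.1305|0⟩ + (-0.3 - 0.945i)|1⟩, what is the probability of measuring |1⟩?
0.983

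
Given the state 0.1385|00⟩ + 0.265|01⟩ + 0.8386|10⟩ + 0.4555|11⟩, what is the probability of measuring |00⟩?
0.01918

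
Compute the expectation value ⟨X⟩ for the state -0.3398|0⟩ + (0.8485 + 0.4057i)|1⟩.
-0.5766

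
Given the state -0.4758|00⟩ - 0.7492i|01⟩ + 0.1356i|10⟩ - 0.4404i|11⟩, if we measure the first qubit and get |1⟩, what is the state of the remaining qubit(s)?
0.2943i|0⟩ - 0.9557i|1⟩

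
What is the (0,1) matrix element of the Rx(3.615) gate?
-0.9721i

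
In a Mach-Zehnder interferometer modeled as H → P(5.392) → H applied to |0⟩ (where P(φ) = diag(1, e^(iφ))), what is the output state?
(0.8142 - 0.3889i)|0⟩ + (0.1858 + 0.3889i)|1⟩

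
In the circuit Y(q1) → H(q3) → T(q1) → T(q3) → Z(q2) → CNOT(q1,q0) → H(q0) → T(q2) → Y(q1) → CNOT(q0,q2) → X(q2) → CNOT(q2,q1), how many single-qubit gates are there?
9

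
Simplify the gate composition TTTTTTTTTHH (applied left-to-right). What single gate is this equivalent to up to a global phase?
T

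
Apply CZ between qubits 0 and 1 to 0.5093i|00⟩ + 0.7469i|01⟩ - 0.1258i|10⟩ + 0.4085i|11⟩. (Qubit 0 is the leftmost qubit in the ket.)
0.5093i|00⟩ + 0.7469i|01⟩ - 0.1258i|10⟩ - 0.4085i|11⟩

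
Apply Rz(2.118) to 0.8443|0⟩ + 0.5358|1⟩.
(0.4135 - 0.7361i)|0⟩ + (0.2624 + 0.4671i)|1⟩

Rz(2.118) = [[e^(−iθ/2), 0], [0, e^(iθ/2)]] with e^(±iθ/2) = cos(θ/2) ± i·sin(θ/2); θ = 2.118, cos(θ/2) ≈ 0.489744, sin(θ/2) ≈ 0.871866.
With a = amp(|0⟩) = 0.8443 and b = amp(|1⟩) = 0.5358:
new amp(|0⟩) = (0.489744 - 0.871866i)·a = (0.4135 - 0.7361i)
new amp(|1⟩) = (0.489744 + 0.871866i)·b = (0.2624 + 0.4671i)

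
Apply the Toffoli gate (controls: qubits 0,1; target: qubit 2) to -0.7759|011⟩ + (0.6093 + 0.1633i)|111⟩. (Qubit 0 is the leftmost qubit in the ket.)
-0.7759|011⟩ + (0.6093 + 0.1633i)|110⟩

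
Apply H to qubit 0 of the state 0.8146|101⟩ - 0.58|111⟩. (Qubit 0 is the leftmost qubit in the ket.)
0.576|001⟩ - 0.4101|011⟩ - 0.576|101⟩ + 0.4101|111⟩

H on qubit 0 mixes each pair of kets that differ only in qubit 0: amplitudes (a, b) of (|…0…⟩, |…1…⟩) become ((a + b)/√2, (a − b)/√2). Kets absent from the input have amplitude 0.
(|001⟩, |101⟩): (a, b) = (0, 0.8146) → (0.576, -0.576)
(|011⟩, |111⟩): (a, b) = (0, -0.58) → (-0.4101, 0.4101)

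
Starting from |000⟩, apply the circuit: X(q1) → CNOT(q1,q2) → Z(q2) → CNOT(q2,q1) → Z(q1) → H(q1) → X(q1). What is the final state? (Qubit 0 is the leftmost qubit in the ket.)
-1/√2|001⟩ - 1/√2|011⟩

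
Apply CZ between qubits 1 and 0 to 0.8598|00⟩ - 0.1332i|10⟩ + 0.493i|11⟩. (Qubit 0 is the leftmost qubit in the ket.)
0.8598|00⟩ - 0.1332i|10⟩ - 0.493i|11⟩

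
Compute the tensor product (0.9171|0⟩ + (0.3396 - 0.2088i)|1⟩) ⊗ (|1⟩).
0.9171|01⟩ + (0.3396 - 0.2088i)|11⟩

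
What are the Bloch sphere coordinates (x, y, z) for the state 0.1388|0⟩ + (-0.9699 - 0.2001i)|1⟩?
(-0.2692, -0.05555, -0.9615)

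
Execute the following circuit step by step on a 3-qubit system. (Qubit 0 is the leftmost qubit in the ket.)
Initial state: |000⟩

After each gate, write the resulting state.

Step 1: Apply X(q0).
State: |100⟩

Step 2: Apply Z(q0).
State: -|100⟩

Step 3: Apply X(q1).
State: -|110⟩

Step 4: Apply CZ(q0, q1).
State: |110⟩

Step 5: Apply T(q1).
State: (1/√2 + (1/√2)i)|110⟩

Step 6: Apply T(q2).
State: (1/√2 + (1/√2)i)|110⟩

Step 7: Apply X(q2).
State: (1/√2 + (1/√2)i)|111⟩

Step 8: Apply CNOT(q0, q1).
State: (1/√2 + (1/√2)i)|101⟩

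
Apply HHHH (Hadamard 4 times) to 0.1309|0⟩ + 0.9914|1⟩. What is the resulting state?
0.1309|0⟩ + 0.9914|1⟩

H² = I, so an even number of Hadamards cancels: H^4 = I and the state is unchanged.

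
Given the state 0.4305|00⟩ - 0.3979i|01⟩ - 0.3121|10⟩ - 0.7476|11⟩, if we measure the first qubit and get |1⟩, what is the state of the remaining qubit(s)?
-0.3852|0⟩ - 0.9228|1⟩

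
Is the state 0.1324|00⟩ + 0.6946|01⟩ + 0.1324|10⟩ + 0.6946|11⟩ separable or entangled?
Separable

Writing the state as a|00⟩ + b|01⟩ + c|10⟩ + d|11⟩, it is a product state iff ad − bc = 0.
Here (a, b, c, d) = (0.1324, 0.6946, 0.1324, 0.6946): ad − bc = (0.1324)(0.6946) − (0.6946)(0.1324) = 0, so the state is separable.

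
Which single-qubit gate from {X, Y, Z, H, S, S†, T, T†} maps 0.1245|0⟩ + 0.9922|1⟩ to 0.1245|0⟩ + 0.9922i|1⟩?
S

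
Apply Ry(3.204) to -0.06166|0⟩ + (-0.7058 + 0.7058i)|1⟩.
(0.7074 - 0.7055i)|0⟩ + (-0.03961 - 0.02202i)|1⟩

Ry(3.204) = [[cos(θ/2), −sin(θ/2)], [sin(θ/2), cos(θ/2)]]; θ = 3.204, cos(θ/2) ≈ -0.0311986, sin(θ/2) ≈ 0.999513.
With a = amp(|0⟩) = -0.06166 and b = amp(|1⟩) = (-0.7058 + 0.7058i):
new amp(|0⟩) = (-0.0311986)·a + (-0.999513)·b = (0.7074 - 0.7055i)
new amp(|1⟩) = (0.999513)·a + (-0.0311986)·b = (-0.03961 - 0.02202i)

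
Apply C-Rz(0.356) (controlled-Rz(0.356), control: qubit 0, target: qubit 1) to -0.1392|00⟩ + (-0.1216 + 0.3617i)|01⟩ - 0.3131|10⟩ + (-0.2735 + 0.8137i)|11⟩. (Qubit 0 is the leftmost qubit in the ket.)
-0.1392|00⟩ + (-0.1216 + 0.3617i)|01⟩ + (-0.3082 + 0.05544i)|10⟩ + (-0.4133 + 0.7524i)|11⟩

C-Rz(0.356) leaves the control-|0⟩ kets |00⟩, |01⟩ unchanged and applies Rz(0.356) to qubit 1 on the control-|1⟩ pair (|10⟩, |11⟩).
Rz(0.356) = [[e^(−iθ/2), 0], [0, e^(iθ/2)]] with e^(±iθ/2) = cos(θ/2) ± i·sin(θ/2); θ = 0.356, cos(θ/2) ≈ 0.9842, sin(θ/2) ≈ 0.177062.
With a = amp(|10⟩) = -0.3131 and b = amp(|11⟩) = (-0.2735 + 0.8137i):
new amp(|10⟩) = (0.9842 - 0.177062i)·a = (-0.3082 + 0.05544i)
new amp(|11⟩) = (0.9842 + 0.177062i)·b = (-0.4133 + 0.7524i)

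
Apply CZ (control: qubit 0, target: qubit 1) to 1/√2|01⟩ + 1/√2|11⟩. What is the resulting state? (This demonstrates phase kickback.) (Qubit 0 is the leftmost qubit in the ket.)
1/√2|01⟩ - 1/√2|11⟩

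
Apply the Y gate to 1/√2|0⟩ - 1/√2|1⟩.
(1/√2)i|0⟩ + (1/√2)i|1⟩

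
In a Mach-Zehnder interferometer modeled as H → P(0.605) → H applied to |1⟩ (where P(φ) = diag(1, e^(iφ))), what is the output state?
(0.08875 - 0.2844i)|0⟩ + (0.9113 + 0.2844i)|1⟩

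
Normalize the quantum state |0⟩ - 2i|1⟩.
1/√5|0⟩ - 0.8944i|1⟩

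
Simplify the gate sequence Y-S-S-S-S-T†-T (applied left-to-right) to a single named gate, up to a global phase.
Y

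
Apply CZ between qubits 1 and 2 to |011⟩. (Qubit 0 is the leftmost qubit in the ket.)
-|011⟩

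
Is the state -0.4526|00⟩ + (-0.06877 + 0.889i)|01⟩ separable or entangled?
Separable

Writing the state as a|00⟩ + b|01⟩ + c|10⟩ + d|11⟩, it is a product state iff ad − bc = 0.
Here (a, b, c, d) = (-0.4526, (-0.06877 + 0.889i), 0, 0): ad − bc = (-0.4526)(0) − (-0.06877 + 0.889i)(0) = 0, so the state is separable.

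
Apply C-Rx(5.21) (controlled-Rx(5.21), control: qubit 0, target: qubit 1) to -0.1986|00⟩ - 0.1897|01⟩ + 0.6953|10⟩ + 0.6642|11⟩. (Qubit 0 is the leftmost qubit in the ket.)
-0.1986|00⟩ - 0.1897|01⟩ + (-0.5976 - 0.3395i)|10⟩ + (-0.5709 - 0.3554i)|11⟩

C-Rx(5.21) leaves the control-|0⟩ kets |00⟩, |01⟩ unchanged and applies Rx(5.21) to qubit 1 on the control-|1⟩ pair (|10⟩, |11⟩).
Rx(5.21) = [[cos(θ/2), −i·sin(θ/2)], [−i·sin(θ/2), cos(θ/2)]]; θ = 5.21, cos(θ/2) ≈ -0.859456, sin(θ/2) ≈ 0.511211.
With a = amp(|10⟩) = 0.6953 and b = amp(|11⟩) = 0.6642:
new amp(|10⟩) = (-0.859456)·a + (-0.511211i)·b = (-0.5976 - 0.3395i)
new amp(|11⟩) = (-0.511211i)·a + (-0.859456)·b = (-0.5709 - 0.3554i)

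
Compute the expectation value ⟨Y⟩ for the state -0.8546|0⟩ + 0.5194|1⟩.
0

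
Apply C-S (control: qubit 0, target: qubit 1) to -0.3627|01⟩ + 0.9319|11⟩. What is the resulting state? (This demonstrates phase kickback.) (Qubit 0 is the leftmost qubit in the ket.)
-0.3627|01⟩ + 0.9319i|11⟩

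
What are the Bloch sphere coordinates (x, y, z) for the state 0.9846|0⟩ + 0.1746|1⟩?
(0.3438, 0, 0.939)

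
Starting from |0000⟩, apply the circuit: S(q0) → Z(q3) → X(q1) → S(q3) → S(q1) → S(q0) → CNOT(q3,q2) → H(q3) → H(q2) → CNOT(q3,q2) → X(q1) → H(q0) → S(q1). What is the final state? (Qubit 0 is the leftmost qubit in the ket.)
(1/√8)i|0000⟩ + (1/√8)i|0001⟩ + (1/√8)i|0010⟩ + (1/√8)i|0011⟩ + (1/√8)i|1000⟩ + (1/√8)i|1001⟩ + (1/√8)i|1010⟩ + (1/√8)i|1011⟩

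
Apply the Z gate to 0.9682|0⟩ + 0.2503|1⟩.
0.9682|0⟩ - 0.2503|1⟩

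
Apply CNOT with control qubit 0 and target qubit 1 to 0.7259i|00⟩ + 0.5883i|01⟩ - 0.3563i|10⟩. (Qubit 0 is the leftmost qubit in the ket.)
0.7259i|00⟩ + 0.5883i|01⟩ - 0.3563i|11⟩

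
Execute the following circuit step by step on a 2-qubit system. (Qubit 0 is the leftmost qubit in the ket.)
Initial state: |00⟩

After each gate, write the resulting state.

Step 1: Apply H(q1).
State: 1/√2|00⟩ + 1/√2|01⟩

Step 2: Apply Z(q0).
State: 1/√2|00⟩ + 1/√2|01⟩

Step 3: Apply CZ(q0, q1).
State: 1/√2|00⟩ + 1/√2|01⟩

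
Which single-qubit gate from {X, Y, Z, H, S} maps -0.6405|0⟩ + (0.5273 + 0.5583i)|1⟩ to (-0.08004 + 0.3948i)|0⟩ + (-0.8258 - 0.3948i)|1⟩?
H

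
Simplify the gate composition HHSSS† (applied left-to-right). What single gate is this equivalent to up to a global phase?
S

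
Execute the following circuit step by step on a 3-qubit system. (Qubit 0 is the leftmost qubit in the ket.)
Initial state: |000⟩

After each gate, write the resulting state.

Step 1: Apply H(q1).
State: 1/√2|000⟩ + 1/√2|010⟩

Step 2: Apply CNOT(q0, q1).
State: 1/√2|000⟩ + 1/√2|010⟩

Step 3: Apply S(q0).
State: 1/√2|000⟩ + 1/√2|010⟩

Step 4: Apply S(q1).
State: 1/√2|000⟩ + (1/√2)i|010⟩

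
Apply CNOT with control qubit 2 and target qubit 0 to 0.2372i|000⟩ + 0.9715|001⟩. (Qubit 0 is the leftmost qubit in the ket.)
0.2372i|000⟩ + 0.9715|101⟩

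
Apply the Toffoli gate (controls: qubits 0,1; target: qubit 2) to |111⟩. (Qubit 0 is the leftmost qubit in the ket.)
|110⟩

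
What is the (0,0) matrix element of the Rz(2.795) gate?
(0.1724 - 0.985i)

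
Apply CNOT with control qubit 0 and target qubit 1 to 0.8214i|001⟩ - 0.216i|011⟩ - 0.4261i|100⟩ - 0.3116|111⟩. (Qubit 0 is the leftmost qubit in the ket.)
0.8214i|001⟩ - 0.216i|011⟩ - 0.3116|101⟩ - 0.4261i|110⟩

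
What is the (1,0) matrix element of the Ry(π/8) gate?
0.1951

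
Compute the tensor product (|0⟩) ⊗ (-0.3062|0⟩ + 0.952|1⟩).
-0.3062|00⟩ + 0.952|01⟩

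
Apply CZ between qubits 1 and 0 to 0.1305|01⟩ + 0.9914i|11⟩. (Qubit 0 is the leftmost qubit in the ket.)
0.1305|01⟩ - 0.9914i|11⟩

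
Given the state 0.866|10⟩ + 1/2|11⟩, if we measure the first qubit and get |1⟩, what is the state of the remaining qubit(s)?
0.866|0⟩ + 0.5|1⟩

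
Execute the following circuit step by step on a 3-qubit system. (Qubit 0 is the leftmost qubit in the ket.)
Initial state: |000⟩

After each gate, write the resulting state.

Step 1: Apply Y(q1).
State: i|010⟩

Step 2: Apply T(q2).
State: i|010⟩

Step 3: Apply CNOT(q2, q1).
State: i|010⟩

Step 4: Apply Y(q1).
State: |000⟩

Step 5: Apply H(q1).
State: 1/√2|000⟩ + 1/√2|010⟩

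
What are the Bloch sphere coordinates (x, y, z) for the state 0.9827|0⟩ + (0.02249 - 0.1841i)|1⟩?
(0.0442, -0.3618, 0.9313)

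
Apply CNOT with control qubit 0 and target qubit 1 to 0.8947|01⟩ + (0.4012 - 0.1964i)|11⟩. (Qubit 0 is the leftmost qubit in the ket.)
0.8947|01⟩ + (0.4012 - 0.1964i)|10⟩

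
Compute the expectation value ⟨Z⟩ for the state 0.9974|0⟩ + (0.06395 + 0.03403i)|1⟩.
0.9896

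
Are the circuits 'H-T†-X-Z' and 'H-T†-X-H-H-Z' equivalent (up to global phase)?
Yes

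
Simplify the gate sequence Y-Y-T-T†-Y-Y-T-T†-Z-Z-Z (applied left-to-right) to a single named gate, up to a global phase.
Z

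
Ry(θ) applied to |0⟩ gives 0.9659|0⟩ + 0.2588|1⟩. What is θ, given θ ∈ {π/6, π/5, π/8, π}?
π/6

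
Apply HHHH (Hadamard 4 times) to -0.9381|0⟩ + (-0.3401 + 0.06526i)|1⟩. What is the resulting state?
-0.9381|0⟩ + (-0.3401 + 0.06526i)|1⟩

H² = I, so an even number of Hadamards cancels: H^4 = I and the state is unchanged.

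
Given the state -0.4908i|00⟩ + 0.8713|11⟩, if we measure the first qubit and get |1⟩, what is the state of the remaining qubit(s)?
|1⟩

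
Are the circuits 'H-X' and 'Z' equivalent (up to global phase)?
No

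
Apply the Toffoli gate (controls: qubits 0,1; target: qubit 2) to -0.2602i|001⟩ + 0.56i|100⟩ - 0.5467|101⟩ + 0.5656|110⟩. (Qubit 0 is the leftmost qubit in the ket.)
-0.2602i|001⟩ + 0.56i|100⟩ - 0.5467|101⟩ + 0.5656|111⟩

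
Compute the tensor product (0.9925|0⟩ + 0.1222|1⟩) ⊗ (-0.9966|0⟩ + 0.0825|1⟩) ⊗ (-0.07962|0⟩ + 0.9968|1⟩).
0.07875|000⟩ - 0.986|001⟩ - 0.006519|010⟩ + 0.08162|011⟩ + 0.009696|100⟩ - 0.1214|101⟩ - 0.0008027|110⟩ + 0.01005|111⟩

amp(|b₁b₂…⟩) = product of the factor amplitudes for bits b₁, b₂, …; only kets whose every factor amplitude is nonzero survive.
|000⟩: (0.9925)(-0.9966)(-0.07962) = 0.07875
|001⟩: (0.9925)(-0.9966)(0.9968) = -0.986
|010⟩: (0.9925)(0.0825)(-0.07962) = -0.006519
|011⟩: (0.9925)(0.0825)(0.9968) = 0.08162
|100⟩: (0.1222)(-0.9966)(-0.07962) = 0.009696
|101⟩: (0.1222)(-0.9966)(0.9968) = -0.1214
|110⟩: (0.1222)(0.0825)(-0.07962) = -0.0008027
|111⟩: (0.1222)(0.0825)(0.9968) = 0.01005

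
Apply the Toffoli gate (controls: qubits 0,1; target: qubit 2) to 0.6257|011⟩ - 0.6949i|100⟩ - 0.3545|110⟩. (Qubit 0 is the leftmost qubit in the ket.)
0.6257|011⟩ - 0.6949i|100⟩ - 0.3545|111⟩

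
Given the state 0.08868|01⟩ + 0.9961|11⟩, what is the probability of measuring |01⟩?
0.007864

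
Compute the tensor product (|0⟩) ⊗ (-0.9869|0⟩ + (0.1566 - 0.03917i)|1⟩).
-0.9869|00⟩ + (0.1566 - 0.03917i)|01⟩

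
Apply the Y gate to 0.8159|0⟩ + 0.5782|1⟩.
-0.5782i|0⟩ + 0.8159i|1⟩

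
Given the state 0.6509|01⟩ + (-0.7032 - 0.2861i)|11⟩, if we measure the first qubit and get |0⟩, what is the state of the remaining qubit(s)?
|1⟩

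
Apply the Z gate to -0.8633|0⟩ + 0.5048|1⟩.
-0.8633|0⟩ - 0.5048|1⟩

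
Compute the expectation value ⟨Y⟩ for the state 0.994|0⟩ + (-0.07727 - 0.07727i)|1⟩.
-0.1536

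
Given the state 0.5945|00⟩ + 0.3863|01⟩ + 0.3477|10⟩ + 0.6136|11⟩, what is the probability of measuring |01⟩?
0.1492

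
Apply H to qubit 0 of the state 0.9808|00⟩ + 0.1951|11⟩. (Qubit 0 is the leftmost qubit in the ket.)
0.6935|00⟩ + 0.138|01⟩ + 0.6935|10⟩ - 0.138|11⟩

H on qubit 0 mixes each pair of kets that differ only in qubit 0: amplitudes (a, b) of (|…0…⟩, |…1…⟩) become ((a + b)/√2, (a − b)/√2). Kets absent from the input have amplitude 0.
(|00⟩, |10⟩): (a, b) = (0.9808, 0) → (0.6935, 0.6935)
(|01⟩, |11⟩): (a, b) = (0, 0.1951) → (0.138, -0.138)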